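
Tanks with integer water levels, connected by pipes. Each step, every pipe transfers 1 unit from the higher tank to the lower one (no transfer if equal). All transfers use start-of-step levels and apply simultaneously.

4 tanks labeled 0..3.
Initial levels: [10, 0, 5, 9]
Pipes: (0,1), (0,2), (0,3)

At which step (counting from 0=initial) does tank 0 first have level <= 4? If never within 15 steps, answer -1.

Answer: 6

Derivation:
Step 1: flows [0->1,0->2,0->3] -> levels [7 1 6 10]
Step 2: flows [0->1,0->2,3->0] -> levels [6 2 7 9]
Step 3: flows [0->1,2->0,3->0] -> levels [7 3 6 8]
Step 4: flows [0->1,0->2,3->0] -> levels [6 4 7 7]
Step 5: flows [0->1,2->0,3->0] -> levels [7 5 6 6]
Step 6: flows [0->1,0->2,0->3] -> levels [4 6 7 7]
Tank 0 first reaches <=4 at step 6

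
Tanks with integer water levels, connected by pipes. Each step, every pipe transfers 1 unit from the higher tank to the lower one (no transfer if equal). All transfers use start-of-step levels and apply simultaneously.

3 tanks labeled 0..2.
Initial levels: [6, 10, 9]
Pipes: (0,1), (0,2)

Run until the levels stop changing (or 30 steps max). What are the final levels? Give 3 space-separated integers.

Answer: 9 8 8

Derivation:
Step 1: flows [1->0,2->0] -> levels [8 9 8]
Step 2: flows [1->0,0=2] -> levels [9 8 8]
Step 3: flows [0->1,0->2] -> levels [7 9 9]
Step 4: flows [1->0,2->0] -> levels [9 8 8]
  -> period-2 cycle: step 4 state = step 2 state; never stabilizes
  -> state at step 30: (30-2) mod 2 = 0, same as step 2 -> [9 8 8]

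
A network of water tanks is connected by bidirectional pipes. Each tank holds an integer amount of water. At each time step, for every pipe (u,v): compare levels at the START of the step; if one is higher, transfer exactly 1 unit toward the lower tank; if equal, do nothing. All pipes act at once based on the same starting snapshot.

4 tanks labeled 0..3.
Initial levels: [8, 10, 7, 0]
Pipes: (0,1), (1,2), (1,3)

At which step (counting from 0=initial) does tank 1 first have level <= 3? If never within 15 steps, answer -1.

Step 1: flows [1->0,1->2,1->3] -> levels [9 7 8 1]
Step 2: flows [0->1,2->1,1->3] -> levels [8 8 7 2]
Step 3: flows [0=1,1->2,1->3] -> levels [8 6 8 3]
Step 4: flows [0->1,2->1,1->3] -> levels [7 7 7 4]
Step 5: flows [0=1,1=2,1->3] -> levels [7 6 7 5]
Step 6: flows [0->1,2->1,1->3] -> levels [6 7 6 6]
Step 7: flows [1->0,1->2,1->3] -> levels [7 4 7 7]
Step 8: flows [0->1,2->1,3->1] -> levels [6 7 6 6]
  -> period-2 cycle (repeats step 6); tank 1 never drops to <=3
Tank 1 never reaches <=3 within 15 steps

Answer: -1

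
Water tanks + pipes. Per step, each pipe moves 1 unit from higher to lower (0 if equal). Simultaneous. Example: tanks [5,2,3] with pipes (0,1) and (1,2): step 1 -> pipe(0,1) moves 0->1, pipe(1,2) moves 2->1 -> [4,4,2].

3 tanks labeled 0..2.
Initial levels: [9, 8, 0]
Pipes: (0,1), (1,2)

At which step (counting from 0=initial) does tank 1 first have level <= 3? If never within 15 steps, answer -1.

Answer: -1

Derivation:
Step 1: flows [0->1,1->2] -> levels [8 8 1]
Step 2: flows [0=1,1->2] -> levels [8 7 2]
Step 3: flows [0->1,1->2] -> levels [7 7 3]
Step 4: flows [0=1,1->2] -> levels [7 6 4]
Step 5: flows [0->1,1->2] -> levels [6 6 5]
Step 6: flows [0=1,1->2] -> levels [6 5 6]
Step 7: flows [0->1,2->1] -> levels [5 7 5]
Step 8: flows [1->0,1->2] -> levels [6 5 6]
  -> period-2 cycle (repeats step 6); tank 1 never drops to <=3
Tank 1 never reaches <=3 within 15 steps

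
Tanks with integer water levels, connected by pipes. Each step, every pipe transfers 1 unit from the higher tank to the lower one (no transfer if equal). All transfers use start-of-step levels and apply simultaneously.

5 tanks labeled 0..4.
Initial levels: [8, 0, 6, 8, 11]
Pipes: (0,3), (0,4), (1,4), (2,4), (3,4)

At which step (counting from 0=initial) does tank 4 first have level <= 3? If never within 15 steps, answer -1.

Answer: -1

Derivation:
Step 1: flows [0=3,4->0,4->1,4->2,4->3] -> levels [9 1 7 9 7]
Step 2: flows [0=3,0->4,4->1,2=4,3->4] -> levels [8 2 7 8 8]
Step 3: flows [0=3,0=4,4->1,4->2,3=4] -> levels [8 3 8 8 6]
Step 4: flows [0=3,0->4,4->1,2->4,3->4] -> levels [7 4 7 7 8]
Step 5: flows [0=3,4->0,4->1,4->2,4->3] -> levels [8 5 8 8 4]
Step 6: flows [0=3,0->4,1->4,2->4,3->4] -> levels [7 4 7 7 8]
  -> period-2 cycle (repeats step 4); tank 4 never drops to <=3
Tank 4 never reaches <=3 within 15 steps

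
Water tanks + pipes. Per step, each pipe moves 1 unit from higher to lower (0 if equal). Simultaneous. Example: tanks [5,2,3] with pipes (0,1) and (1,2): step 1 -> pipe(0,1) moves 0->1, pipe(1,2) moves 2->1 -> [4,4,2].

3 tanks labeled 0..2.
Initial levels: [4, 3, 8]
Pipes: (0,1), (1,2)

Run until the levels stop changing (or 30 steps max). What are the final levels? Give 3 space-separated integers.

Answer: 5 5 5

Derivation:
Step 1: flows [0->1,2->1] -> levels [3 5 7]
Step 2: flows [1->0,2->1] -> levels [4 5 6]
Step 3: flows [1->0,2->1] -> levels [5 5 5]
Step 4: flows [0=1,1=2] -> levels [5 5 5]
  -> stable (no change)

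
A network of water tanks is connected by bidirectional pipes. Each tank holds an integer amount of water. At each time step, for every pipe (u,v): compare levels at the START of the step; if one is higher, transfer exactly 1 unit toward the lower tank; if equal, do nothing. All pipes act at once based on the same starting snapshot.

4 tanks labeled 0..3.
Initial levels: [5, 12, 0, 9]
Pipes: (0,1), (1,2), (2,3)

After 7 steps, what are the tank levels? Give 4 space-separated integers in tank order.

Step 1: flows [1->0,1->2,3->2] -> levels [6 10 2 8]
Step 2: flows [1->0,1->2,3->2] -> levels [7 8 4 7]
Step 3: flows [1->0,1->2,3->2] -> levels [8 6 6 6]
Step 4: flows [0->1,1=2,2=3] -> levels [7 7 6 6]
Step 5: flows [0=1,1->2,2=3] -> levels [7 6 7 6]
Step 6: flows [0->1,2->1,2->3] -> levels [6 8 5 7]
Step 7: flows [1->0,1->2,3->2] -> levels [7 6 7 6]

Answer: 7 6 7 6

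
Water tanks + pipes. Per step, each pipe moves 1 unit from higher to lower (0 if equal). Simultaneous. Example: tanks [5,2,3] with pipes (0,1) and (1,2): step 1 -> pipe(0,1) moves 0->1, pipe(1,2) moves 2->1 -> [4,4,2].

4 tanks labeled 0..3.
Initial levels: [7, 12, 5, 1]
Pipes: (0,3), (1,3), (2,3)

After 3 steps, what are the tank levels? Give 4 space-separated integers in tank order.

Answer: 6 9 5 5

Derivation:
Step 1: flows [0->3,1->3,2->3] -> levels [6 11 4 4]
Step 2: flows [0->3,1->3,2=3] -> levels [5 10 4 6]
Step 3: flows [3->0,1->3,3->2] -> levels [6 9 5 5]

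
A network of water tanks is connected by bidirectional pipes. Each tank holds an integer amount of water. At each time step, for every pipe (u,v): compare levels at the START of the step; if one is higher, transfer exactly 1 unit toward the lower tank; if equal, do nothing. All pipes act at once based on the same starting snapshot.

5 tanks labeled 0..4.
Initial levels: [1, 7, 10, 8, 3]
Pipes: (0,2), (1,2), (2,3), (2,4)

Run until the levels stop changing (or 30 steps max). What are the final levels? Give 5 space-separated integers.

Answer: 5 5 9 5 5

Derivation:
Step 1: flows [2->0,2->1,2->3,2->4] -> levels [2 8 6 9 4]
Step 2: flows [2->0,1->2,3->2,2->4] -> levels [3 7 6 8 5]
Step 3: flows [2->0,1->2,3->2,2->4] -> levels [4 6 6 7 6]
Step 4: flows [2->0,1=2,3->2,2=4] -> levels [5 6 6 6 6]
Step 5: flows [2->0,1=2,2=3,2=4] -> levels [6 6 5 6 6]
Step 6: flows [0->2,1->2,3->2,4->2] -> levels [5 5 9 5 5]
Step 7: flows [2->0,2->1,2->3,2->4] -> levels [6 6 5 6 6]
  -> period-2 cycle: step 7 state = step 5 state; never stabilizes
  -> state at step 30: (30-5) mod 2 = 1, same as step 6 -> [5 5 9 5 5]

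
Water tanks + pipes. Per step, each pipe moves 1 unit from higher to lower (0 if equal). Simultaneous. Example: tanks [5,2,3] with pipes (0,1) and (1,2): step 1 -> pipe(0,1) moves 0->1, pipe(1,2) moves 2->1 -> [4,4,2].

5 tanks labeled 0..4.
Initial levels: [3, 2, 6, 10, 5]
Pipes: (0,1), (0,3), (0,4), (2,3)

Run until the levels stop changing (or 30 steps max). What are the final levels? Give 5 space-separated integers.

Step 1: flows [0->1,3->0,4->0,3->2] -> levels [4 3 7 8 4]
Step 2: flows [0->1,3->0,0=4,3->2] -> levels [4 4 8 6 4]
Step 3: flows [0=1,3->0,0=4,2->3] -> levels [5 4 7 6 4]
Step 4: flows [0->1,3->0,0->4,2->3] -> levels [4 5 6 6 5]
Step 5: flows [1->0,3->0,4->0,2=3] -> levels [7 4 6 5 4]
Step 6: flows [0->1,0->3,0->4,2->3] -> levels [4 5 5 7 5]
Step 7: flows [1->0,3->0,4->0,3->2] -> levels [7 4 6 5 4]
  -> period-2 cycle: step 7 state = step 5 state; never stabilizes
  -> state at step 30: (30-5) mod 2 = 1, same as step 6 -> [4 5 5 7 5]

Answer: 4 5 5 7 5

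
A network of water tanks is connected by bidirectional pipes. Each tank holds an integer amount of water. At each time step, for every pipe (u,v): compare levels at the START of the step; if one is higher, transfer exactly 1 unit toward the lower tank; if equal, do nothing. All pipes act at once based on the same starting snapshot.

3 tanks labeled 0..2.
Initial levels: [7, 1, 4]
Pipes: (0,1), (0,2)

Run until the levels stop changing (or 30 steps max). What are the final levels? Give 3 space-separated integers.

Step 1: flows [0->1,0->2] -> levels [5 2 5]
Step 2: flows [0->1,0=2] -> levels [4 3 5]
Step 3: flows [0->1,2->0] -> levels [4 4 4]
Step 4: flows [0=1,0=2] -> levels [4 4 4]
  -> stable (no change)

Answer: 4 4 4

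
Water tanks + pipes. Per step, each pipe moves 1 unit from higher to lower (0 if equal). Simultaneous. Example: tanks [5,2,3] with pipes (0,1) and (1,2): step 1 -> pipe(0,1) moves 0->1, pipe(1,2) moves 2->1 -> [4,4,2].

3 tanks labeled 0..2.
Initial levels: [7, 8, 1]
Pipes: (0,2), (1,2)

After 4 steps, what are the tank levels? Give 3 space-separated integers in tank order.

Answer: 6 6 4

Derivation:
Step 1: flows [0->2,1->2] -> levels [6 7 3]
Step 2: flows [0->2,1->2] -> levels [5 6 5]
Step 3: flows [0=2,1->2] -> levels [5 5 6]
Step 4: flows [2->0,2->1] -> levels [6 6 4]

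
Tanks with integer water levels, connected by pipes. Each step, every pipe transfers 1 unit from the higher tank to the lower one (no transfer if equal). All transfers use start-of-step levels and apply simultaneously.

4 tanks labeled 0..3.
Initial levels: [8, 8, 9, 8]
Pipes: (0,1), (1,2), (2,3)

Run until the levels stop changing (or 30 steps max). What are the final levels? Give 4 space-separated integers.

Answer: 9 7 9 8

Derivation:
Step 1: flows [0=1,2->1,2->3] -> levels [8 9 7 9]
Step 2: flows [1->0,1->2,3->2] -> levels [9 7 9 8]
Step 3: flows [0->1,2->1,2->3] -> levels [8 9 7 9]
  -> period-2 cycle: step 3 state = step 1 state; never stabilizes
  -> state at step 30: (30-1) mod 2 = 1, same as step 2 -> [9 7 9 8]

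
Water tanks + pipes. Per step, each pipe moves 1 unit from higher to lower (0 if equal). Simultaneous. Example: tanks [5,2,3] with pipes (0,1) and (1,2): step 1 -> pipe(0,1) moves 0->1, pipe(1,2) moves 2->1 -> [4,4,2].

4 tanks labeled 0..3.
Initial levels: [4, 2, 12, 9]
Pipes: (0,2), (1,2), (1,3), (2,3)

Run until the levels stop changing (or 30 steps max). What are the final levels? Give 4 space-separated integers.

Answer: 6 6 8 7

Derivation:
Step 1: flows [2->0,2->1,3->1,2->3] -> levels [5 4 9 9]
Step 2: flows [2->0,2->1,3->1,2=3] -> levels [6 6 7 8]
Step 3: flows [2->0,2->1,3->1,3->2] -> levels [7 8 6 6]
Step 4: flows [0->2,1->2,1->3,2=3] -> levels [6 6 8 7]
Step 5: flows [2->0,2->1,3->1,2->3] -> levels [7 8 5 7]
Step 6: flows [0->2,1->2,1->3,3->2] -> levels [6 6 8 7]
  -> period-2 cycle: step 6 state = step 4 state; never stabilizes
  -> state at step 30: (30-4) mod 2 = 0, same as step 4 -> [6 6 8 7]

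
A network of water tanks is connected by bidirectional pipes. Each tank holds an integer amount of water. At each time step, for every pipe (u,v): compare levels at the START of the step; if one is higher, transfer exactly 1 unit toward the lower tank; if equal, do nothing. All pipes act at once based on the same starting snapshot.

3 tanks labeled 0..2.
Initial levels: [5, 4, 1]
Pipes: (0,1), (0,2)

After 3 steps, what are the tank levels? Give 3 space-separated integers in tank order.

Answer: 4 3 3

Derivation:
Step 1: flows [0->1,0->2] -> levels [3 5 2]
Step 2: flows [1->0,0->2] -> levels [3 4 3]
Step 3: flows [1->0,0=2] -> levels [4 3 3]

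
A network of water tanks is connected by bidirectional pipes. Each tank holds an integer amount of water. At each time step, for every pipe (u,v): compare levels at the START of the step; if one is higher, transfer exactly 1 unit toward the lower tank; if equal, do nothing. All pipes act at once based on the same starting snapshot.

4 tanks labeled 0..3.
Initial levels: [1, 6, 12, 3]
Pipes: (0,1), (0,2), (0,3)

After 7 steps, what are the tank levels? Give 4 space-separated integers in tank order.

Answer: 4 6 6 6

Derivation:
Step 1: flows [1->0,2->0,3->0] -> levels [4 5 11 2]
Step 2: flows [1->0,2->0,0->3] -> levels [5 4 10 3]
Step 3: flows [0->1,2->0,0->3] -> levels [4 5 9 4]
Step 4: flows [1->0,2->0,0=3] -> levels [6 4 8 4]
Step 5: flows [0->1,2->0,0->3] -> levels [5 5 7 5]
Step 6: flows [0=1,2->0,0=3] -> levels [6 5 6 5]
Step 7: flows [0->1,0=2,0->3] -> levels [4 6 6 6]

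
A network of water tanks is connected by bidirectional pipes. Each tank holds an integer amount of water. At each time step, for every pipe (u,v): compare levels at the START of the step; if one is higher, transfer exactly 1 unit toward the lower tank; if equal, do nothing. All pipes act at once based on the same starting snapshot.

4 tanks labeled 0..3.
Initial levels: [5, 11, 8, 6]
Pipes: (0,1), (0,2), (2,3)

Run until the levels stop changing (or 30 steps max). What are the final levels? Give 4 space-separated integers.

Answer: 7 9 8 6

Derivation:
Step 1: flows [1->0,2->0,2->3] -> levels [7 10 6 7]
Step 2: flows [1->0,0->2,3->2] -> levels [7 9 8 6]
Step 3: flows [1->0,2->0,2->3] -> levels [9 8 6 7]
Step 4: flows [0->1,0->2,3->2] -> levels [7 9 8 6]
  -> period-2 cycle: step 4 state = step 2 state; never stabilizes
  -> state at step 30: (30-2) mod 2 = 0, same as step 2 -> [7 9 8 6]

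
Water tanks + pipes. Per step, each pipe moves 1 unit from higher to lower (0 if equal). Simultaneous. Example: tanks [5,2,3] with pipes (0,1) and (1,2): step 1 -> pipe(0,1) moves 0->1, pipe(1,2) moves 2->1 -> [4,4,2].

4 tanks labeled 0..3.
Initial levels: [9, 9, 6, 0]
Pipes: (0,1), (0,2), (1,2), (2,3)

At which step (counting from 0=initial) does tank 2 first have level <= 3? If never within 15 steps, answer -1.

Step 1: flows [0=1,0->2,1->2,2->3] -> levels [8 8 7 1]
Step 2: flows [0=1,0->2,1->2,2->3] -> levels [7 7 8 2]
Step 3: flows [0=1,2->0,2->1,2->3] -> levels [8 8 5 3]
Step 4: flows [0=1,0->2,1->2,2->3] -> levels [7 7 6 4]
Step 5: flows [0=1,0->2,1->2,2->3] -> levels [6 6 7 5]
Step 6: flows [0=1,2->0,2->1,2->3] -> levels [7 7 4 6]
Step 7: flows [0=1,0->2,1->2,3->2] -> levels [6 6 7 5]
  -> period-2 cycle (repeats step 5); tank 2 never drops to <=3
Tank 2 never reaches <=3 within 15 steps

Answer: -1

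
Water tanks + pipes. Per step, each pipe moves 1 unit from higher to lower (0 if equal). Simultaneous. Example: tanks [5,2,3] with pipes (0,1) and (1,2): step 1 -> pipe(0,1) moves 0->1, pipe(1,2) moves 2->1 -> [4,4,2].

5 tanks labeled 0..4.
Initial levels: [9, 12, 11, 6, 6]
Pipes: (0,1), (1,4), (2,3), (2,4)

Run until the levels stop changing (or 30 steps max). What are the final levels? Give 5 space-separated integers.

Answer: 10 9 7 8 10

Derivation:
Step 1: flows [1->0,1->4,2->3,2->4] -> levels [10 10 9 7 8]
Step 2: flows [0=1,1->4,2->3,2->4] -> levels [10 9 7 8 10]
Step 3: flows [0->1,4->1,3->2,4->2] -> levels [9 11 9 7 8]
Step 4: flows [1->0,1->4,2->3,2->4] -> levels [10 9 7 8 10]
  -> period-2 cycle: step 4 state = step 2 state; never stabilizes
  -> state at step 30: (30-2) mod 2 = 0, same as step 2 -> [10 9 7 8 10]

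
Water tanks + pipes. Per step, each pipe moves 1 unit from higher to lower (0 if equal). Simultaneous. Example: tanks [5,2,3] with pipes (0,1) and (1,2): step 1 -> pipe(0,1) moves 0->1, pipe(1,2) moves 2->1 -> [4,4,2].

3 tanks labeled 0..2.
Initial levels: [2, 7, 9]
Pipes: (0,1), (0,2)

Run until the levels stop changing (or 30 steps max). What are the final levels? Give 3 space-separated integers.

Step 1: flows [1->0,2->0] -> levels [4 6 8]
Step 2: flows [1->0,2->0] -> levels [6 5 7]
Step 3: flows [0->1,2->0] -> levels [6 6 6]
Step 4: flows [0=1,0=2] -> levels [6 6 6]
  -> stable (no change)

Answer: 6 6 6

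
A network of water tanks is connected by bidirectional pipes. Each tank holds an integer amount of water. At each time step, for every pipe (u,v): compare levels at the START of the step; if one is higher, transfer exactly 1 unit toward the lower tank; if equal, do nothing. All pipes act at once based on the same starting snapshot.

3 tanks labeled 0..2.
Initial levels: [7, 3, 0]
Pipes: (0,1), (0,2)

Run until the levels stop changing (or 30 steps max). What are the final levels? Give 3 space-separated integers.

Answer: 4 3 3

Derivation:
Step 1: flows [0->1,0->2] -> levels [5 4 1]
Step 2: flows [0->1,0->2] -> levels [3 5 2]
Step 3: flows [1->0,0->2] -> levels [3 4 3]
Step 4: flows [1->0,0=2] -> levels [4 3 3]
Step 5: flows [0->1,0->2] -> levels [2 4 4]
Step 6: flows [1->0,2->0] -> levels [4 3 3]
  -> period-2 cycle: step 6 state = step 4 state; never stabilizes
  -> state at step 30: (30-4) mod 2 = 0, same as step 4 -> [4 3 3]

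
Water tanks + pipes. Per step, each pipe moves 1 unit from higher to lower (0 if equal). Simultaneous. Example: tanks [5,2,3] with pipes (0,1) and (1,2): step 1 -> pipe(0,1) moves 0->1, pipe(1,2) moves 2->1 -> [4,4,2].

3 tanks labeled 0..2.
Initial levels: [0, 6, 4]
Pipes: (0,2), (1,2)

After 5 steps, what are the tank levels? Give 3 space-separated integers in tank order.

Answer: 4 4 2

Derivation:
Step 1: flows [2->0,1->2] -> levels [1 5 4]
Step 2: flows [2->0,1->2] -> levels [2 4 4]
Step 3: flows [2->0,1=2] -> levels [3 4 3]
Step 4: flows [0=2,1->2] -> levels [3 3 4]
Step 5: flows [2->0,2->1] -> levels [4 4 2]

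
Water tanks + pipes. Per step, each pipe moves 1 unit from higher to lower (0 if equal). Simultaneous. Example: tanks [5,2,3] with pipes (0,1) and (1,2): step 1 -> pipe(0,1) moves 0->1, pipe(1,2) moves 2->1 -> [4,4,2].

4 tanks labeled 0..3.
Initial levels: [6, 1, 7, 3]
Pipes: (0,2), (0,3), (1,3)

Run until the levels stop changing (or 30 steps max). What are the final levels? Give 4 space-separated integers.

Answer: 3 4 5 5

Derivation:
Step 1: flows [2->0,0->3,3->1] -> levels [6 2 6 3]
Step 2: flows [0=2,0->3,3->1] -> levels [5 3 6 3]
Step 3: flows [2->0,0->3,1=3] -> levels [5 3 5 4]
Step 4: flows [0=2,0->3,3->1] -> levels [4 4 5 4]
Step 5: flows [2->0,0=3,1=3] -> levels [5 4 4 4]
Step 6: flows [0->2,0->3,1=3] -> levels [3 4 5 5]
Step 7: flows [2->0,3->0,3->1] -> levels [5 5 4 3]
Step 8: flows [0->2,0->3,1->3] -> levels [3 4 5 5]
  -> period-2 cycle: step 8 state = step 6 state; never stabilizes
  -> state at step 30: (30-6) mod 2 = 0, same as step 6 -> [3 4 5 5]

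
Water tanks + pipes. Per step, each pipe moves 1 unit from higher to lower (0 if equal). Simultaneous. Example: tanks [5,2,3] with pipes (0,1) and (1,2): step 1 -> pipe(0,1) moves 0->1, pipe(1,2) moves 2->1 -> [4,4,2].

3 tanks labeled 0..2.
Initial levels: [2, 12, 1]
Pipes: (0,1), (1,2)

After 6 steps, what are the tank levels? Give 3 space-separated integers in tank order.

Step 1: flows [1->0,1->2] -> levels [3 10 2]
Step 2: flows [1->0,1->2] -> levels [4 8 3]
Step 3: flows [1->0,1->2] -> levels [5 6 4]
Step 4: flows [1->0,1->2] -> levels [6 4 5]
Step 5: flows [0->1,2->1] -> levels [5 6 4]
  -> period-2 cycle: step 5 state = step 3 state
  -> state at step 6: (6-3) mod 2 = 1, same as step 4 -> [6 4 5]

Answer: 6 4 5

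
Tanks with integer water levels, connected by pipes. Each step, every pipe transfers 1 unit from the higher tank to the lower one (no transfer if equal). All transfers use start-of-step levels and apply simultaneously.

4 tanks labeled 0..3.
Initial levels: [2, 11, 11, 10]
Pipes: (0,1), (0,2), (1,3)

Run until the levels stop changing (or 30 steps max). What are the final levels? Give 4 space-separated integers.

Answer: 9 8 8 9

Derivation:
Step 1: flows [1->0,2->0,1->3] -> levels [4 9 10 11]
Step 2: flows [1->0,2->0,3->1] -> levels [6 9 9 10]
Step 3: flows [1->0,2->0,3->1] -> levels [8 9 8 9]
Step 4: flows [1->0,0=2,1=3] -> levels [9 8 8 9]
Step 5: flows [0->1,0->2,3->1] -> levels [7 10 9 8]
Step 6: flows [1->0,2->0,1->3] -> levels [9 8 8 9]
  -> period-2 cycle: step 6 state = step 4 state; never stabilizes
  -> state at step 30: (30-4) mod 2 = 0, same as step 4 -> [9 8 8 9]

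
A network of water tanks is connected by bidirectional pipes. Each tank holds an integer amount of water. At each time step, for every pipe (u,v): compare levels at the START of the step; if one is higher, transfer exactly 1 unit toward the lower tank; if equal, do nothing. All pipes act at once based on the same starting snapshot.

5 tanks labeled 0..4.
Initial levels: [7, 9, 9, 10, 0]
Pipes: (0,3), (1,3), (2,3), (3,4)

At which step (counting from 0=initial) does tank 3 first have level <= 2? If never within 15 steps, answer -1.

Step 1: flows [3->0,3->1,3->2,3->4] -> levels [8 10 10 6 1]
Step 2: flows [0->3,1->3,2->3,3->4] -> levels [7 9 9 8 2]
Step 3: flows [3->0,1->3,2->3,3->4] -> levels [8 8 8 8 3]
Step 4: flows [0=3,1=3,2=3,3->4] -> levels [8 8 8 7 4]
Step 5: flows [0->3,1->3,2->3,3->4] -> levels [7 7 7 9 5]
Step 6: flows [3->0,3->1,3->2,3->4] -> levels [8 8 8 5 6]
Step 7: flows [0->3,1->3,2->3,4->3] -> levels [7 7 7 9 5]
  -> period-2 cycle (repeats step 5); tank 3 never drops to <=2
Tank 3 never reaches <=2 within 15 steps

Answer: -1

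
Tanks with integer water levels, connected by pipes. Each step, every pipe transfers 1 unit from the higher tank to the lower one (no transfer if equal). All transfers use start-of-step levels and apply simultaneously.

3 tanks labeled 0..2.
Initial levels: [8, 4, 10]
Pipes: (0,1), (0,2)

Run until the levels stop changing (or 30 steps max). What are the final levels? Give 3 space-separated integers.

Answer: 8 7 7

Derivation:
Step 1: flows [0->1,2->0] -> levels [8 5 9]
Step 2: flows [0->1,2->0] -> levels [8 6 8]
Step 3: flows [0->1,0=2] -> levels [7 7 8]
Step 4: flows [0=1,2->0] -> levels [8 7 7]
Step 5: flows [0->1,0->2] -> levels [6 8 8]
Step 6: flows [1->0,2->0] -> levels [8 7 7]
  -> period-2 cycle: step 6 state = step 4 state; never stabilizes
  -> state at step 30: (30-4) mod 2 = 0, same as step 4 -> [8 7 7]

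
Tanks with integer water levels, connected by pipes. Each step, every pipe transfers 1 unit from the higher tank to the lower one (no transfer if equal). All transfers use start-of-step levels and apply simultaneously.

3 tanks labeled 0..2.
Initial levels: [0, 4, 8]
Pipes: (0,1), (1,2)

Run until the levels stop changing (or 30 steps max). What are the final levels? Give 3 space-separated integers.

Step 1: flows [1->0,2->1] -> levels [1 4 7]
Step 2: flows [1->0,2->1] -> levels [2 4 6]
Step 3: flows [1->0,2->1] -> levels [3 4 5]
Step 4: flows [1->0,2->1] -> levels [4 4 4]
Step 5: flows [0=1,1=2] -> levels [4 4 4]
  -> stable (no change)

Answer: 4 4 4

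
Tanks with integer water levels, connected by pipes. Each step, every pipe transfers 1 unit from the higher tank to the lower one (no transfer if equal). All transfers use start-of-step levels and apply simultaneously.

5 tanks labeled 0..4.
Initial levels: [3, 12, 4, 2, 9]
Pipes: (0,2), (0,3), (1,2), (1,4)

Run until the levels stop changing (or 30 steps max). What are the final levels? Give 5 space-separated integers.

Step 1: flows [2->0,0->3,1->2,1->4] -> levels [3 10 4 3 10]
Step 2: flows [2->0,0=3,1->2,1=4] -> levels [4 9 4 3 10]
Step 3: flows [0=2,0->3,1->2,4->1] -> levels [3 9 5 4 9]
Step 4: flows [2->0,3->0,1->2,1=4] -> levels [5 8 5 3 9]
Step 5: flows [0=2,0->3,1->2,4->1] -> levels [4 8 6 4 8]
Step 6: flows [2->0,0=3,1->2,1=4] -> levels [5 7 6 4 8]
Step 7: flows [2->0,0->3,1->2,4->1] -> levels [5 7 6 5 7]
Step 8: flows [2->0,0=3,1->2,1=4] -> levels [6 6 6 5 7]
Step 9: flows [0=2,0->3,1=2,4->1] -> levels [5 7 6 6 6]
Step 10: flows [2->0,3->0,1->2,1->4] -> levels [7 5 6 5 7]
Step 11: flows [0->2,0->3,2->1,4->1] -> levels [5 7 6 6 6]
  -> period-2 cycle: step 11 state = step 9 state; never stabilizes
  -> state at step 30: (30-9) mod 2 = 1, same as step 10 -> [7 5 6 5 7]

Answer: 7 5 6 5 7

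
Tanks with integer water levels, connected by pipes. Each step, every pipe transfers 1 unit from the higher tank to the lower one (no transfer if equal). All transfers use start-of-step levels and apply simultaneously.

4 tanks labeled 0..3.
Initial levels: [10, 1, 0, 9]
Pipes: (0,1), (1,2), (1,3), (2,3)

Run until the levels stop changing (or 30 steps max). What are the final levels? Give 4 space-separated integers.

Answer: 5 5 4 6

Derivation:
Step 1: flows [0->1,1->2,3->1,3->2] -> levels [9 2 2 7]
Step 2: flows [0->1,1=2,3->1,3->2] -> levels [8 4 3 5]
Step 3: flows [0->1,1->2,3->1,3->2] -> levels [7 5 5 3]
Step 4: flows [0->1,1=2,1->3,2->3] -> levels [6 5 4 5]
Step 5: flows [0->1,1->2,1=3,3->2] -> levels [5 5 6 4]
Step 6: flows [0=1,2->1,1->3,2->3] -> levels [5 5 4 6]
Step 7: flows [0=1,1->2,3->1,3->2] -> levels [5 5 6 4]
  -> period-2 cycle: step 7 state = step 5 state; never stabilizes
  -> state at step 30: (30-5) mod 2 = 1, same as step 6 -> [5 5 4 6]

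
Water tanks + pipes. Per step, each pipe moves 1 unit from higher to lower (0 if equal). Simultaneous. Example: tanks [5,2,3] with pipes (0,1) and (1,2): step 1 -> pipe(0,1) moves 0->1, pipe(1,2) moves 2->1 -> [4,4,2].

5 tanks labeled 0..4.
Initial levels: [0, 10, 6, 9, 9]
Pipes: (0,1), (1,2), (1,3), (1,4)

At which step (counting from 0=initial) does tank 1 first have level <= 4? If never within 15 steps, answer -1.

Step 1: flows [1->0,1->2,1->3,1->4] -> levels [1 6 7 10 10]
Step 2: flows [1->0,2->1,3->1,4->1] -> levels [2 8 6 9 9]
Step 3: flows [1->0,1->2,3->1,4->1] -> levels [3 8 7 8 8]
Step 4: flows [1->0,1->2,1=3,1=4] -> levels [4 6 8 8 8]
Step 5: flows [1->0,2->1,3->1,4->1] -> levels [5 8 7 7 7]
Step 6: flows [1->0,1->2,1->3,1->4] -> levels [6 4 8 8 8]
Tank 1 first reaches <=4 at step 6

Answer: 6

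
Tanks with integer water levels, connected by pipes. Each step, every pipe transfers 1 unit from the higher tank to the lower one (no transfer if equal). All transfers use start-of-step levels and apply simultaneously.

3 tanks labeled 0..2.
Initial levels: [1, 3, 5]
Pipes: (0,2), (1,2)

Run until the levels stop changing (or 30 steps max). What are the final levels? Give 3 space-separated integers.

Answer: 3 3 3

Derivation:
Step 1: flows [2->0,2->1] -> levels [2 4 3]
Step 2: flows [2->0,1->2] -> levels [3 3 3]
Step 3: flows [0=2,1=2] -> levels [3 3 3]
  -> stable (no change)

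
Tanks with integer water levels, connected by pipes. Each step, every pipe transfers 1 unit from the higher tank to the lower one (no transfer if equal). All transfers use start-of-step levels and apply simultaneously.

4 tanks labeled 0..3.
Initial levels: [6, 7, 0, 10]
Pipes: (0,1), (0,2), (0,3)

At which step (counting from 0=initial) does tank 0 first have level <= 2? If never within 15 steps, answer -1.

Step 1: flows [1->0,0->2,3->0] -> levels [7 6 1 9]
Step 2: flows [0->1,0->2,3->0] -> levels [6 7 2 8]
Step 3: flows [1->0,0->2,3->0] -> levels [7 6 3 7]
Step 4: flows [0->1,0->2,0=3] -> levels [5 7 4 7]
Step 5: flows [1->0,0->2,3->0] -> levels [6 6 5 6]
Step 6: flows [0=1,0->2,0=3] -> levels [5 6 6 6]
Step 7: flows [1->0,2->0,3->0] -> levels [8 5 5 5]
Step 8: flows [0->1,0->2,0->3] -> levels [5 6 6 6]
  -> period-2 cycle (repeats step 6); tank 0 never drops to <=2
Tank 0 never reaches <=2 within 15 steps

Answer: -1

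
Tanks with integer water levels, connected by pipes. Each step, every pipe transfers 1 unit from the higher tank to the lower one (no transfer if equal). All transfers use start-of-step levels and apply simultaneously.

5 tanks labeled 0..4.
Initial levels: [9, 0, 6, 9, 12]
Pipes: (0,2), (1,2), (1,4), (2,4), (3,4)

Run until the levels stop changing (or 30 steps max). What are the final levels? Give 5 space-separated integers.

Answer: 7 7 8 8 6

Derivation:
Step 1: flows [0->2,2->1,4->1,4->2,4->3] -> levels [8 2 7 10 9]
Step 2: flows [0->2,2->1,4->1,4->2,3->4] -> levels [7 4 8 9 8]
Step 3: flows [2->0,2->1,4->1,2=4,3->4] -> levels [8 6 6 8 8]
Step 4: flows [0->2,1=2,4->1,4->2,3=4] -> levels [7 7 8 8 6]
Step 5: flows [2->0,2->1,1->4,2->4,3->4] -> levels [8 7 5 7 9]
Step 6: flows [0->2,1->2,4->1,4->2,4->3] -> levels [7 7 8 8 6]
  -> period-2 cycle: step 6 state = step 4 state; never stabilizes
  -> state at step 30: (30-4) mod 2 = 0, same as step 4 -> [7 7 8 8 6]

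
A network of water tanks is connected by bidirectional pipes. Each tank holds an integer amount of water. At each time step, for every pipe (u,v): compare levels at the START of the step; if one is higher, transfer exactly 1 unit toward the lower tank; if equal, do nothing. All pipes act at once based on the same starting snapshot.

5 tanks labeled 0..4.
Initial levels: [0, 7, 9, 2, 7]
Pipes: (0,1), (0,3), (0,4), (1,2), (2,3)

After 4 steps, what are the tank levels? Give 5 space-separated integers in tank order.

Answer: 3 6 5 6 5

Derivation:
Step 1: flows [1->0,3->0,4->0,2->1,2->3] -> levels [3 7 7 2 6]
Step 2: flows [1->0,0->3,4->0,1=2,2->3] -> levels [4 6 6 4 5]
Step 3: flows [1->0,0=3,4->0,1=2,2->3] -> levels [6 5 5 5 4]
Step 4: flows [0->1,0->3,0->4,1=2,2=3] -> levels [3 6 5 6 5]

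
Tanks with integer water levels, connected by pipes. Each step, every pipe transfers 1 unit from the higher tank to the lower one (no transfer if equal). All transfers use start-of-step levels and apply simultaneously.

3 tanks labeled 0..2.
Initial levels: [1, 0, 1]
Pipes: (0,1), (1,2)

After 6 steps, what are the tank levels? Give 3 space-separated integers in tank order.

Answer: 1 0 1

Derivation:
Step 1: flows [0->1,2->1] -> levels [0 2 0]
Step 2: flows [1->0,1->2] -> levels [1 0 1]
  -> period-2 cycle: step 2 state = step 0 state
  -> state at step 6: (6-0) mod 2 = 0, same as step 0 -> [1 0 1]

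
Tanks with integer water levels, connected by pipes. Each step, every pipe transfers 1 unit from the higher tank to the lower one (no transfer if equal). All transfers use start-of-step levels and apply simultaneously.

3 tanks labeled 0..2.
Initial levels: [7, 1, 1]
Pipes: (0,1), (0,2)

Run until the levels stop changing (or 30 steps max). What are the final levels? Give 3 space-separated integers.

Step 1: flows [0->1,0->2] -> levels [5 2 2]
Step 2: flows [0->1,0->2] -> levels [3 3 3]
Step 3: flows [0=1,0=2] -> levels [3 3 3]
  -> stable (no change)

Answer: 3 3 3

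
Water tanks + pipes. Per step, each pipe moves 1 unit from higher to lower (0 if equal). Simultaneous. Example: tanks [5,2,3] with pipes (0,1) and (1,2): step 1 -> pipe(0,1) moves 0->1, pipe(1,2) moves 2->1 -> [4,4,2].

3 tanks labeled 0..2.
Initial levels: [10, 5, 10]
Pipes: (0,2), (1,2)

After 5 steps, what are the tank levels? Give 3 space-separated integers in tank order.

Step 1: flows [0=2,2->1] -> levels [10 6 9]
Step 2: flows [0->2,2->1] -> levels [9 7 9]
Step 3: flows [0=2,2->1] -> levels [9 8 8]
Step 4: flows [0->2,1=2] -> levels [8 8 9]
Step 5: flows [2->0,2->1] -> levels [9 9 7]

Answer: 9 9 7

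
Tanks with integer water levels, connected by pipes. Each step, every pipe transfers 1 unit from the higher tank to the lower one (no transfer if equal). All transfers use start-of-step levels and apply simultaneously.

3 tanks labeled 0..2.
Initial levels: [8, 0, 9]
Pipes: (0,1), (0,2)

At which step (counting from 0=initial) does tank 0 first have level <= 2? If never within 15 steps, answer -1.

Step 1: flows [0->1,2->0] -> levels [8 1 8]
Step 2: flows [0->1,0=2] -> levels [7 2 8]
Step 3: flows [0->1,2->0] -> levels [7 3 7]
Step 4: flows [0->1,0=2] -> levels [6 4 7]
Step 5: flows [0->1,2->0] -> levels [6 5 6]
Step 6: flows [0->1,0=2] -> levels [5 6 6]
Step 7: flows [1->0,2->0] -> levels [7 5 5]
Step 8: flows [0->1,0->2] -> levels [5 6 6]
  -> period-2 cycle (repeats step 6); tank 0 never drops to <=2
Tank 0 never reaches <=2 within 15 steps

Answer: -1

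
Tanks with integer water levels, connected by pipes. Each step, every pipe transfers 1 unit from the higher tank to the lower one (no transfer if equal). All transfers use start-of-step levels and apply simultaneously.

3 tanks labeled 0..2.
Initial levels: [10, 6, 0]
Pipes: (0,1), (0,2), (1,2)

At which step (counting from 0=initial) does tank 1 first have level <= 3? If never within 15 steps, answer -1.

Answer: -1

Derivation:
Step 1: flows [0->1,0->2,1->2] -> levels [8 6 2]
Step 2: flows [0->1,0->2,1->2] -> levels [6 6 4]
Step 3: flows [0=1,0->2,1->2] -> levels [5 5 6]
Step 4: flows [0=1,2->0,2->1] -> levels [6 6 4]
  -> period-2 cycle (repeats step 2); tank 1 never drops to <=3
Tank 1 never reaches <=3 within 15 steps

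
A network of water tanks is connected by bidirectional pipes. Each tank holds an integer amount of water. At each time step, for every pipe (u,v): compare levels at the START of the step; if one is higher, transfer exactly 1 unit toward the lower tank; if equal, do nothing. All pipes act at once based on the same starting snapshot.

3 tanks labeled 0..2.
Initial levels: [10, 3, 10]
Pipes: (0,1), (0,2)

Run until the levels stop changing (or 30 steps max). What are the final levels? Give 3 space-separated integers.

Answer: 9 7 7

Derivation:
Step 1: flows [0->1,0=2] -> levels [9 4 10]
Step 2: flows [0->1,2->0] -> levels [9 5 9]
Step 3: flows [0->1,0=2] -> levels [8 6 9]
Step 4: flows [0->1,2->0] -> levels [8 7 8]
Step 5: flows [0->1,0=2] -> levels [7 8 8]
Step 6: flows [1->0,2->0] -> levels [9 7 7]
Step 7: flows [0->1,0->2] -> levels [7 8 8]
  -> period-2 cycle: step 7 state = step 5 state; never stabilizes
  -> state at step 30: (30-5) mod 2 = 1, same as step 6 -> [9 7 7]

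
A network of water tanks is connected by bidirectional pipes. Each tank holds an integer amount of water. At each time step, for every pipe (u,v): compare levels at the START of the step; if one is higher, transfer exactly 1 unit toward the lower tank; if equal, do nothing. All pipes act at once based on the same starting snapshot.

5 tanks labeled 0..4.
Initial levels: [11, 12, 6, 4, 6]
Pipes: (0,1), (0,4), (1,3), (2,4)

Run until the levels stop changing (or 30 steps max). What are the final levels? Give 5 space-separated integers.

Answer: 7 9 7 7 9

Derivation:
Step 1: flows [1->0,0->4,1->3,2=4] -> levels [11 10 6 5 7]
Step 2: flows [0->1,0->4,1->3,4->2] -> levels [9 10 7 6 7]
Step 3: flows [1->0,0->4,1->3,2=4] -> levels [9 8 7 7 8]
Step 4: flows [0->1,0->4,1->3,4->2] -> levels [7 8 8 8 8]
Step 5: flows [1->0,4->0,1=3,2=4] -> levels [9 7 8 8 7]
Step 6: flows [0->1,0->4,3->1,2->4] -> levels [7 9 7 7 9]
Step 7: flows [1->0,4->0,1->3,4->2] -> levels [9 7 8 8 7]
  -> period-2 cycle: step 7 state = step 5 state; never stabilizes
  -> state at step 30: (30-5) mod 2 = 1, same as step 6 -> [7 9 7 7 9]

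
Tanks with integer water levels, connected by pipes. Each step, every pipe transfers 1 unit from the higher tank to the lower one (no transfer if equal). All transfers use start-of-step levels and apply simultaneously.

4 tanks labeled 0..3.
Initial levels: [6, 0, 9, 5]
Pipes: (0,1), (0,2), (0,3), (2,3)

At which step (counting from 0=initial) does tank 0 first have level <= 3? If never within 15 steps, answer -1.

Answer: 5

Derivation:
Step 1: flows [0->1,2->0,0->3,2->3] -> levels [5 1 7 7]
Step 2: flows [0->1,2->0,3->0,2=3] -> levels [6 2 6 6]
Step 3: flows [0->1,0=2,0=3,2=3] -> levels [5 3 6 6]
Step 4: flows [0->1,2->0,3->0,2=3] -> levels [6 4 5 5]
Step 5: flows [0->1,0->2,0->3,2=3] -> levels [3 5 6 6]
Tank 0 first reaches <=3 at step 5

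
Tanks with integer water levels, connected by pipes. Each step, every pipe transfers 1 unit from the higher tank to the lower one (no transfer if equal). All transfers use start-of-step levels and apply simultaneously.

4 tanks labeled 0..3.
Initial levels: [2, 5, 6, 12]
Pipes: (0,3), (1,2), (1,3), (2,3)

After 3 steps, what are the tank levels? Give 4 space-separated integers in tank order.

Answer: 5 7 6 7

Derivation:
Step 1: flows [3->0,2->1,3->1,3->2] -> levels [3 7 6 9]
Step 2: flows [3->0,1->2,3->1,3->2] -> levels [4 7 8 6]
Step 3: flows [3->0,2->1,1->3,2->3] -> levels [5 7 6 7]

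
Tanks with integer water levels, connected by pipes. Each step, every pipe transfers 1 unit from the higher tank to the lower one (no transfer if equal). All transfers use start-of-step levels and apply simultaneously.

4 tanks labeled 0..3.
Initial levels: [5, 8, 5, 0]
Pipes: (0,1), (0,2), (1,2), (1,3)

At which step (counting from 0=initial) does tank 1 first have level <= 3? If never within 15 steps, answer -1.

Answer: 3

Derivation:
Step 1: flows [1->0,0=2,1->2,1->3] -> levels [6 5 6 1]
Step 2: flows [0->1,0=2,2->1,1->3] -> levels [5 6 5 2]
Step 3: flows [1->0,0=2,1->2,1->3] -> levels [6 3 6 3]
Tank 1 first reaches <=3 at step 3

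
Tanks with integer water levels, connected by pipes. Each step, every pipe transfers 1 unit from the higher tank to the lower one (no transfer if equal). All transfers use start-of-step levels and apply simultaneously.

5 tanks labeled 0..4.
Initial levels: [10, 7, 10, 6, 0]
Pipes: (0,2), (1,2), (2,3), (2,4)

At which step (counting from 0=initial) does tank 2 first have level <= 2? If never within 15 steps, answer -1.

Answer: -1

Derivation:
Step 1: flows [0=2,2->1,2->3,2->4] -> levels [10 8 7 7 1]
Step 2: flows [0->2,1->2,2=3,2->4] -> levels [9 7 8 7 2]
Step 3: flows [0->2,2->1,2->3,2->4] -> levels [8 8 6 8 3]
Step 4: flows [0->2,1->2,3->2,2->4] -> levels [7 7 8 7 4]
Step 5: flows [2->0,2->1,2->3,2->4] -> levels [8 8 4 8 5]
Step 6: flows [0->2,1->2,3->2,4->2] -> levels [7 7 8 7 4]
  -> period-2 cycle (repeats step 4); tank 2 never drops to <=2
Tank 2 never reaches <=2 within 15 steps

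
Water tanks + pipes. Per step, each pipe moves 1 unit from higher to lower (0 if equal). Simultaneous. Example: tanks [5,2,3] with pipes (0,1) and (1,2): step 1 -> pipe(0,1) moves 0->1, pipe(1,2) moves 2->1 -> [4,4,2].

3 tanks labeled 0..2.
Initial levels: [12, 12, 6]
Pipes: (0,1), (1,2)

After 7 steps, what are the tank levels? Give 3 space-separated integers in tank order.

Step 1: flows [0=1,1->2] -> levels [12 11 7]
Step 2: flows [0->1,1->2] -> levels [11 11 8]
Step 3: flows [0=1,1->2] -> levels [11 10 9]
Step 4: flows [0->1,1->2] -> levels [10 10 10]
Step 5: flows [0=1,1=2] -> levels [10 10 10]
  -> stable; steps 6..7 unchanged -> [10 10 10]

Answer: 10 10 10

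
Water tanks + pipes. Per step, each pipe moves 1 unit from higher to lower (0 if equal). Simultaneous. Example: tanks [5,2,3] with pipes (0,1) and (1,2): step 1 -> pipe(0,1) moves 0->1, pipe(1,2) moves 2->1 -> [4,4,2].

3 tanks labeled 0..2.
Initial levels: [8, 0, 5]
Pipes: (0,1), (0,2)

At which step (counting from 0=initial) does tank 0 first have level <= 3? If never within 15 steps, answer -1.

Answer: 6

Derivation:
Step 1: flows [0->1,0->2] -> levels [6 1 6]
Step 2: flows [0->1,0=2] -> levels [5 2 6]
Step 3: flows [0->1,2->0] -> levels [5 3 5]
Step 4: flows [0->1,0=2] -> levels [4 4 5]
Step 5: flows [0=1,2->0] -> levels [5 4 4]
Step 6: flows [0->1,0->2] -> levels [3 5 5]
Tank 0 first reaches <=3 at step 6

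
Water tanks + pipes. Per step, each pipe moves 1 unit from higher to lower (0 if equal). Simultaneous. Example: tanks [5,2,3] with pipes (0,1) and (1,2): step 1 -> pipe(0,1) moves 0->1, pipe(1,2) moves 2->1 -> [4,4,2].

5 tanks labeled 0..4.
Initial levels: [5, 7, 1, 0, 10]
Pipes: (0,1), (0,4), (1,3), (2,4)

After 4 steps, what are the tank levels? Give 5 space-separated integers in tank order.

Step 1: flows [1->0,4->0,1->3,4->2] -> levels [7 5 2 1 8]
Step 2: flows [0->1,4->0,1->3,4->2] -> levels [7 5 3 2 6]
Step 3: flows [0->1,0->4,1->3,4->2] -> levels [5 5 4 3 6]
Step 4: flows [0=1,4->0,1->3,4->2] -> levels [6 4 5 4 4]

Answer: 6 4 5 4 4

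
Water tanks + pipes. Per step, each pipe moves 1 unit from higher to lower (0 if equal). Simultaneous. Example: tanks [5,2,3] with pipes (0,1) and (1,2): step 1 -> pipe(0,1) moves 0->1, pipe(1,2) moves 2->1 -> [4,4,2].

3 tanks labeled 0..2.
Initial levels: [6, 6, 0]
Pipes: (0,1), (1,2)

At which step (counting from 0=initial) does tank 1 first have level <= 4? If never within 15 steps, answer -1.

Step 1: flows [0=1,1->2] -> levels [6 5 1]
Step 2: flows [0->1,1->2] -> levels [5 5 2]
Step 3: flows [0=1,1->2] -> levels [5 4 3]
Tank 1 first reaches <=4 at step 3

Answer: 3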